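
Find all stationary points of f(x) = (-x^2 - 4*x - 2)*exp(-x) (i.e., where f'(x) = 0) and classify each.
f'(x) = (x^2 + 2*x - 2)*exp(-x)

Solve f'(x) = 0:
  f'(x) = (x^2 + 2*x - 2)·exp(-x) and exp(-x) > 0 for every x, so f'(x) = 0 ⇔ x^2 + 2*x - 2 = 0.
  x^2 + 2*x - 2 = 0 has no rational roots; quadratic formula: x = (-2 ± √12)/2.
  ⇒ x = -sqrt(3) - 1 ≈ -2.7321, -1 + sqrt(3) ≈ 0.7321

f''(x) = (4 - x^2)*exp(-x)
Second-derivative test at each critical point:
  f''(-2.7321) = -53.2237 < 0 → local maximum
  f''(0.7321) = 1.6660 > 0 → local minimum

Critical points: x = -sqrt(3) - 1 ≈ -2.7321 (local maximum); x = -1 + sqrt(3) ≈ 0.7321 (local minimum)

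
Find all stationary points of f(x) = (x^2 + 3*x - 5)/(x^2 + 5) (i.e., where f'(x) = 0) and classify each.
f'(x) = (-3*x^2 + 20*x + 15)/(x^4 + 10*x^2 + 25)

Solve f'(x) = 0:
  f'(x) = -(3*x^2 - 20*x - 15)/(x^2 + 5)^2; the denominator is positive wherever f is defined, so f'(x) = 0 ⇔ -3*x^2 + 20*x + 15 = 0.
  3*x^2 - 20*x - 15 = 0 has no rational roots; quadratic formula: x = (20 ± √580)/6.
  ⇒ x = 10/3 - sqrt(145)/3 ≈ -0.6805, 10/3 + sqrt(145)/3 ≈ 7.3472

f''(x) = 2*(3*x^3 - 30*x^2 - 45*x + 50)/(x^6 + 15*x^4 + 75*x^2 + 125)
Second-derivative test at each critical point:
  f''(-0.6805) = 0.8069 > 0 → local minimum
  f''(7.3472) = -0.0069 < 0 → local maximum

Critical points: x = 10/3 - sqrt(145)/3 ≈ -0.6805 (local minimum); x = 10/3 + sqrt(145)/3 ≈ 7.3472 (local maximum)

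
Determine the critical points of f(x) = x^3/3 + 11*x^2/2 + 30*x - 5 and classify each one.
f'(x) = x^2 + 11*x + 30

Solve f'(x) = 0:
  Factor: x^2 + 11*x + 30 = (x + 5)*(x + 6) = 0.
  ⇒ x = -6, -5

f''(x) = 2*x + 11
Second-derivative test at each critical point:
  f''(-6) = -1 < 0 → local maximum
  f''(-5) = 1 > 0 → local minimum

Critical points: x = -6 (local maximum); x = -5 (local minimum)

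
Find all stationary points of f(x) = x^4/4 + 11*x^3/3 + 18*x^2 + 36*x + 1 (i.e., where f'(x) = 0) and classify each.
f'(x) = x^3 + 11*x^2 + 36*x + 36

Solve f'(x) = 0:
  Factor: x^3 + 11*x^2 + 36*x + 36 = (x + 2)*(x + 3)*(x + 6) = 0.
  ⇒ x = -6, -3, -2

f''(x) = 3*x^2 + 22*x + 36
Second-derivative test at each critical point:
  f''(-6) = 12 > 0 → local minimum
  f''(-3) = -3 < 0 → local maximum
  f''(-2) = 4 > 0 → local minimum

Critical points: x = -6 (local minimum); x = -3 (local maximum); x = -2 (local minimum)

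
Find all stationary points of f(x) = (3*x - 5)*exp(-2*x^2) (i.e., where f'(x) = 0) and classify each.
f'(x) = (-4*x*(3*x - 5) + 3)*exp(-2*x^2)

Solve f'(x) = 0:
  f'(x) = (-12*x^2 + 20*x + 3)·exp(-2*x^2) and exp(-2*x^2) > 0 for every x, so f'(x) = 0 ⇔ -12*x^2 + 20*x + 3 = 0.
  12*x^2 - 20*x - 3 = 0 has no rational roots; quadratic formula: x = (20 ± √544)/24.
  ⇒ x = 5/6 - sqrt(34)/6 ≈ -0.1385, 5/6 + sqrt(34)/6 ≈ 1.8052

f''(x) = 4*(4*x^2*(3*x - 5) - 9*x + 5)*exp(-2*x^2)
Second-derivative test at each critical point:
  f''(-0.1385) = 22.4460 > 0 → local minimum
  f''(1.8052) = -0.0345 < 0 → local maximum

Critical points: x = 5/6 - sqrt(34)/6 ≈ -0.1385 (local minimum); x = 5/6 + sqrt(34)/6 ≈ 1.8052 (local maximum)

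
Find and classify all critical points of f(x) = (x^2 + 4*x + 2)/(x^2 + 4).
f'(x) = 4*(-x^2 + x + 4)/(x^4 + 8*x^2 + 16)

Solve f'(x) = 0:
  f'(x) = -4*(x^2 - x - 4)/(x^2 + 4)^2; the denominator is positive wherever f is defined, so f'(x) = 0 ⇔ -4*x^2 + 4*x + 16 = 0.
  Factor: -4*x^2 + 4*x + 16 = -4*(x^2 - x - 4); x^2 - x - 4 = 0 has no rational roots; quadratic formula: x = (1 ± √17)/2.
  ⇒ x = 1/2 - sqrt(17)/2 ≈ -1.5616, 1/2 + sqrt(17)/2 ≈ 2.5616

f''(x) = 4*(2*x^3 - 3*x^2 - 24*x + 4)/(x^6 + 12*x^4 + 48*x^2 + 64)
Second-derivative test at each critical point:
  f''(-1.5616) = 0.3979 > 0 → local minimum
  f''(2.5616) = -0.1479 < 0 → local maximum

Critical points: x = 1/2 - sqrt(17)/2 ≈ -1.5616 (local minimum); x = 1/2 + sqrt(17)/2 ≈ 2.5616 (local maximum)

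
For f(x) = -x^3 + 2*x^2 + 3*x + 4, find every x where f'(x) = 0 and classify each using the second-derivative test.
f'(x) = -3*x^2 + 4*x + 3

Solve f'(x) = 0:
  3*x^2 - 4*x - 3 = 0 has no rational roots; quadratic formula: x = (4 ± √52)/6.
  ⇒ x = 2/3 - sqrt(13)/3 ≈ -0.5352, 2/3 + sqrt(13)/3 ≈ 1.8685

f''(x) = 4 - 6*x
Second-derivative test at each critical point:
  f''(-0.5352) = 7.2111 > 0 → local minimum
  f''(1.8685) = -7.2111 < 0 → local maximum

Critical points: x = 2/3 - sqrt(13)/3 ≈ -0.5352 (local minimum); x = 2/3 + sqrt(13)/3 ≈ 1.8685 (local maximum)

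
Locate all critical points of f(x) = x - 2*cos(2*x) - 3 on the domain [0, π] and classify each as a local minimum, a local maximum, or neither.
f'(x) = 4*sin(2*x) + 1

Solve f'(x) = 0 on [0, π]:
  f'(x) = 0 ⇔ sin(2*x) = -1/4, i.e. 2*x = arcsin(-1/4) + 2nπ or 2*x = π − arcsin(-1/4) + 2nπ; keep the solutions lying in [0, π].
  ⇒ x = asin(1/4)/2 + pi/2 ≈ 1.6971, pi - asin(1/4)/2 ≈ 3.0153

f''(x) = 8*cos(2*x)
Second-derivative test at each critical point:
  f''(1.6971) = -7.7460 < 0 → local maximum
  f''(3.0153) = 7.7460 > 0 → local minimum

Critical points: x = asin(1/4)/2 + pi/2 ≈ 1.6971 (local maximum); x = pi - asin(1/4)/2 ≈ 3.0153 (local minimum)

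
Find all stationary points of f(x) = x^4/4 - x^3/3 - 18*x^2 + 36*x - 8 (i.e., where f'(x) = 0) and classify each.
f'(x) = x^3 - x^2 - 36*x + 36

Solve f'(x) = 0:
  Factor: x^3 - x^2 - 36*x + 36 = (x - 6)*(x - 1)*(x + 6) = 0.
  ⇒ x = -6, 1, 6

f''(x) = 3*x^2 - 2*x - 36
Second-derivative test at each critical point:
  f''(-6) = 84 > 0 → local minimum
  f''(1) = -35 < 0 → local maximum
  f''(6) = 60 > 0 → local minimum

Critical points: x = -6 (local minimum); x = 1 (local maximum); x = 6 (local minimum)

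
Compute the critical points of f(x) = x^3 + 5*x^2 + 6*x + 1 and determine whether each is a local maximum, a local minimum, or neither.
f'(x) = 3*x^2 + 10*x + 6

Solve f'(x) = 0:
  3*x^2 + 10*x + 6 = 0 has no rational roots; quadratic formula: x = (-10 ± √28)/6.
  ⇒ x = -5/3 - sqrt(7)/3 ≈ -2.5486, -5/3 + sqrt(7)/3 ≈ -0.7847

f''(x) = 6*x + 10
Second-derivative test at each critical point:
  f''(-2.5486) = -5.2915 < 0 → local maximum
  f''(-0.7847) = 5.2915 > 0 → local minimum

Critical points: x = -5/3 - sqrt(7)/3 ≈ -2.5486 (local maximum); x = -5/3 + sqrt(7)/3 ≈ -0.7847 (local minimum)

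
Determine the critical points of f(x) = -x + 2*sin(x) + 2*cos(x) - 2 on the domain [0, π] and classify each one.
f'(x) = 2*sqrt(2)*cos(x + pi/4) - 1

Solve f'(x) = 0 on [0, π]:
  f'(x) = 0 ⇔ -2*sin(x) + 2*cos(x) = 1. Write the left side as R·cos(x + φ) with R = √(2² + 2²) = 2*sqrt(2), cos φ = sqrt(2)/2, sin φ = sqrt(2)/2; then cos(x + φ) = sqrt(2)/4. Solve for x and keep the solutions lying in [0, π].
  ⇒ x = atan((-1 + sqrt(7))/(1 + sqrt(7))) ≈ 0.4240

f''(x) = -2*sqrt(2)*sin(x + pi/4)
Second-derivative test at each critical point:
  f''(0.4240) = -2.6458 < 0 → local maximum

Critical points: x = atan((-1 + sqrt(7))/(1 + sqrt(7))) ≈ 0.4240 (local maximum)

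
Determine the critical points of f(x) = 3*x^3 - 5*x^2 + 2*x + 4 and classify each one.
f'(x) = 9*x^2 - 10*x + 2

Solve f'(x) = 0:
  9*x^2 - 10*x + 2 = 0 has no rational roots; quadratic formula: x = (10 ± √28)/18.
  ⇒ x = 5/9 - sqrt(7)/9 ≈ 0.2616, sqrt(7)/9 + 5/9 ≈ 0.8495

f''(x) = 18*x - 10
Second-derivative test at each critical point:
  f''(0.2616) = -5.2915 < 0 → local maximum
  f''(0.8495) = 5.2915 > 0 → local minimum

Critical points: x = 5/9 - sqrt(7)/9 ≈ 0.2616 (local maximum); x = sqrt(7)/9 + 5/9 ≈ 0.8495 (local minimum)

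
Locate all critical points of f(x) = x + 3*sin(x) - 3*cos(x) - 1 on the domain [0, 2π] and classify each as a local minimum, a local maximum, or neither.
f'(x) = 3*sqrt(2)*sin(x + pi/4) + 1

Solve f'(x) = 0 on [0, 2π]:
  f'(x) = 0 ⇔ 3*sin(x) + 3*cos(x) = -1. Write the left side as R·cos(x + φ) with R = √(3² + (-3)²) = 3*sqrt(2), cos φ = sqrt(2)/2, sin φ = -sqrt(2)/2; then cos(x + φ) = -sqrt(2)/6. Solve for x and keep the solutions lying in [0, 2π].
  ⇒ x = atan((-1 + sqrt(17))/(-sqrt(17) - 1)) + pi ≈ 2.5941, atan((-sqrt(17) - 1)/(-1 + sqrt(17))) + 2*pi ≈ 5.2598

f''(x) = 3*sqrt(2)*cos(x + pi/4)
Second-derivative test at each critical point:
  f''(2.5941) = -4.1231 < 0 → local maximum
  f''(5.2598) = 4.1231 > 0 → local minimum

Critical points: x = atan((-1 + sqrt(17))/(-sqrt(17) - 1)) + pi ≈ 2.5941 (local maximum); x = atan((-sqrt(17) - 1)/(-1 + sqrt(17))) + 2*pi ≈ 5.2598 (local minimum)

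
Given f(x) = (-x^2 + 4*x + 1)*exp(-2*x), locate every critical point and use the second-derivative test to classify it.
f'(x) = 2*(x^2 - 5*x + 1)*exp(-2*x)

Solve f'(x) = 0:
  f'(x) = (2*x^2 - 10*x + 2)·exp(-2*x) and exp(-2*x) > 0 for every x, so f'(x) = 0 ⇔ 2*x^2 - 10*x + 2 = 0.
  Factor: 2*x^2 - 10*x + 2 = 2*(x^2 - 5*x + 1); x^2 - 5*x + 1 = 0 has no rational roots; quadratic formula: x = (5 ± √21)/2.
  ⇒ x = 5/2 - sqrt(21)/2 ≈ 0.2087, sqrt(21)/2 + 5/2 ≈ 4.7913

f''(x) = 2*(-2*x^2 + 12*x - 7)*exp(-2*x)
Second-derivative test at each critical point:
  f''(0.2087) = -6.0375 < 0 → local maximum
  f''(4.7913) = 0.0006 > 0 → local minimum

Critical points: x = 5/2 - sqrt(21)/2 ≈ 0.2087 (local maximum); x = sqrt(21)/2 + 5/2 ≈ 4.7913 (local minimum)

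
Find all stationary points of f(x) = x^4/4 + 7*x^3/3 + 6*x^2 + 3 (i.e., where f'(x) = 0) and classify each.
f'(x) = x*(x^2 + 7*x + 12)

Solve f'(x) = 0:
  Factor: x^3 + 7*x^2 + 12*x = x*(x + 3)*(x + 4) = 0.
  ⇒ x = -4, -3, 0

f''(x) = 3*x^2 + 14*x + 12
Second-derivative test at each critical point:
  f''(-4) = 4 > 0 → local minimum
  f''(-3) = -3 < 0 → local maximum
  f''(0) = 12 > 0 → local minimum

Critical points: x = -4 (local minimum); x = -3 (local maximum); x = 0 (local minimum)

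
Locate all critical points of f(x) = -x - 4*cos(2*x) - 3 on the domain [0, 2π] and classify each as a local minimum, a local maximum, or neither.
f'(x) = 8*sin(2*x) - 1

Solve f'(x) = 0 on [0, 2π]:
  f'(x) = 0 ⇔ sin(2*x) = 1/8, i.e. 2*x = arcsin(1/8) + 2nπ or 2*x = π − arcsin(1/8) + 2nπ; keep the solutions lying in [0, 2π].
  ⇒ x = asin(1/8)/2 ≈ 0.0627, -asin(1/8)/2 + pi/2 ≈ 1.5081, asin(1/8)/2 + pi ≈ 3.2043, -asin(1/8)/2 + 3*pi/2 ≈ 4.6497

f''(x) = 16*cos(2*x)
Second-derivative test at each critical point:
  f''(0.0627) = 15.8745 > 0 → local minimum
  f''(1.5081) = -15.8745 < 0 → local maximum
  f''(3.2043) = 15.8745 > 0 → local minimum
  f''(4.6497) = -15.8745 < 0 → local maximum

Critical points: x = asin(1/8)/2 ≈ 0.0627 (local minimum); x = -asin(1/8)/2 + pi/2 ≈ 1.5081 (local maximum); x = asin(1/8)/2 + pi ≈ 3.2043 (local minimum); x = -asin(1/8)/2 + 3*pi/2 ≈ 4.6497 (local maximum)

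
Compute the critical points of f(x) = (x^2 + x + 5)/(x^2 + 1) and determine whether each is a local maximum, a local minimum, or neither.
f'(x) = (-x^2 - 8*x + 1)/(x^4 + 2*x^2 + 1)

Solve f'(x) = 0:
  f'(x) = -(x^2 + 8*x - 1)/(x^2 + 1)^2; the denominator is positive wherever f is defined, so f'(x) = 0 ⇔ -x^2 - 8*x + 1 = 0.
  x^2 + 8*x - 1 = 0 has no rational roots; quadratic formula: x = (-8 ± √68)/2.
  ⇒ x = -sqrt(17) - 4 ≈ -8.1231, -4 + sqrt(17) ≈ 0.1231

f''(x) = 2*(x^3 + 12*x^2 - 3*x - 4)/(x^6 + 3*x^4 + 3*x^2 + 1)
Second-derivative test at each critical point:
  f''(-8.1231) = 0.0018 > 0 → local minimum
  f''(0.1231) = -8.0018 < 0 → local maximum

Critical points: x = -sqrt(17) - 4 ≈ -8.1231 (local minimum); x = -4 + sqrt(17) ≈ 0.1231 (local maximum)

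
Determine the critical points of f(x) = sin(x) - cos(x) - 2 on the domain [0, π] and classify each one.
f'(x) = sin(x) + cos(x)

Solve f'(x) = 0 on [0, π]:
  f'(x) = 0 ⇔ cos(x) = -sin(x) ⇔ tan(x) = -1, i.e. x = arctan(-1) + nπ; keep the solutions lying in [0, π].
  ⇒ x = 3*pi/4 ≈ 2.3562

f''(x) = -sin(x) + cos(x)
Second-derivative test at each critical point:
  f''(2.3562) = -1.4142 < 0 → local maximum

Critical points: x = 3*pi/4 ≈ 2.3562 (local maximum)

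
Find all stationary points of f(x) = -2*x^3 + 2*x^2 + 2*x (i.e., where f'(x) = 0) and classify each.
f'(x) = -6*x^2 + 4*x + 2

Solve f'(x) = 0:
  Factor: -6*x^2 + 4*x + 2 = -2*(x - 1)*(3*x + 1) = 0.
  ⇒ x = -1/3, 1

f''(x) = 4 - 12*x
Second-derivative test at each critical point:
  f''(-1/3) = 8 > 0 → local minimum
  f''(1) = -8 < 0 → local maximum

Critical points: x = -1/3 (local minimum); x = 1 (local maximum)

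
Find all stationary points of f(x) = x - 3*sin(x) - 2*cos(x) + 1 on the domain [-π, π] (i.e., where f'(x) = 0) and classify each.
f'(x) = 2*sin(x) - 3*cos(x) + 1

Solve f'(x) = 0 on [-π, π]:
  f'(x) = 0 ⇔ 2*sin(x) - 3*cos(x) = -1. Write the left side as R·cos(x + φ) with R = √((-3)² + (-2)²) = sqrt(13), cos φ = -3*sqrt(13)/13, sin φ = -2*sqrt(13)/13; then cos(x + φ) = -sqrt(13)/13. Solve for x and keep the solutions lying in [-π, π].
  ⇒ x = -pi + atan((-6*sqrt(3) - 2)/(3 - 4*sqrt(3))) ≈ -1.8778, atan((-2 + 6*sqrt(3))/(3 + 4*sqrt(3))) ≈ 0.7018

f''(x) = 3*sin(x) + 2*cos(x)
Second-derivative test at each critical point:
  f''(-1.8778) = -3.4641 < 0 → local maximum
  f''(0.7018) = 3.4641 > 0 → local minimum

Critical points: x = -pi + atan((-6*sqrt(3) - 2)/(3 - 4*sqrt(3))) ≈ -1.8778 (local maximum); x = atan((-2 + 6*sqrt(3))/(3 + 4*sqrt(3))) ≈ 0.7018 (local minimum)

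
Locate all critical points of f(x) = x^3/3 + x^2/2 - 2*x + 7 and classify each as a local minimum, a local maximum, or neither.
f'(x) = x^2 + x - 2

Solve f'(x) = 0:
  Factor: x^2 + x - 2 = (x - 1)*(x + 2) = 0.
  ⇒ x = -2, 1

f''(x) = 2*x + 1
Second-derivative test at each critical point:
  f''(-2) = -3 < 0 → local maximum
  f''(1) = 3 > 0 → local minimum

Critical points: x = -2 (local maximum); x = 1 (local minimum)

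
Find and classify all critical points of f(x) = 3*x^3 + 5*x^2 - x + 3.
f'(x) = 9*x^2 + 10*x - 1

Solve f'(x) = 0:
  9*x^2 + 10*x - 1 = 0 has no rational roots; quadratic formula: x = (-10 ± √136)/18.
  ⇒ x = -sqrt(34)/9 - 5/9 ≈ -1.2034, -5/9 + sqrt(34)/9 ≈ 0.0923

f''(x) = 18*x + 10
Second-derivative test at each critical point:
  f''(-1.2034) = -11.6619 < 0 → local maximum
  f''(0.0923) = 11.6619 > 0 → local minimum

Critical points: x = -sqrt(34)/9 - 5/9 ≈ -1.2034 (local maximum); x = -5/9 + sqrt(34)/9 ≈ 0.0923 (local minimum)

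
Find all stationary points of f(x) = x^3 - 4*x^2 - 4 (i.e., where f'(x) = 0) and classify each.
f'(x) = x*(3*x - 8)

Solve f'(x) = 0:
  Factor: 3*x^2 - 8*x = x*(3*x - 8) = 0.
  ⇒ x = 0, 8/3

f''(x) = 6*x - 8
Second-derivative test at each critical point:
  f''(0) = -8 < 0 → local maximum
  f''(8/3) = 8 > 0 → local minimum

Critical points: x = 0 (local maximum); x = 8/3 (local minimum)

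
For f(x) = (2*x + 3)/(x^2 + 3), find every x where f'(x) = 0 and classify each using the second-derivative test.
f'(x) = 2*(-x^2 - 3*x + 3)/(x^4 + 6*x^2 + 9)

Solve f'(x) = 0:
  f'(x) = -2*(x^2 + 3*x - 3)/(x^2 + 3)^2; the denominator is positive wherever f is defined, so f'(x) = 0 ⇔ -2*x^2 - 6*x + 6 = 0.
  Factor: -2*x^2 - 6*x + 6 = -2*(x^2 + 3*x - 3); x^2 + 3*x - 3 = 0 has no rational roots; quadratic formula: x = (-3 ± √21)/2.
  ⇒ x = -sqrt(21)/2 - 3/2 ≈ -3.7913, -3/2 + sqrt(21)/2 ≈ 0.7913

f''(x) = 2*(4*x^2*(2*x + 3) - 3*(2*x + 1)*(x^2 + 3))/(x^2 + 3)^3
Second-derivative test at each critical point:
  f''(-3.7913) = 0.0304 > 0 → local minimum
  f''(0.7913) = -0.6970 < 0 → local maximum

Critical points: x = -sqrt(21)/2 - 3/2 ≈ -3.7913 (local minimum); x = -3/2 + sqrt(21)/2 ≈ 0.7913 (local maximum)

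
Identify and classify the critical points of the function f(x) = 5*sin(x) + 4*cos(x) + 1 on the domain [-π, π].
f'(x) = -4*sin(x) + 5*cos(x)

Solve f'(x) = 0 on [-π, π]:
  f'(x) = 0 ⇔ 5*cos(x) = 4*sin(x) ⇔ tan(x) = 5/4, i.e. x = arctan(5/4) + nπ; keep the solutions lying in [-π, π].
  ⇒ x = -pi + atan(5/4) ≈ -2.2455, atan(5/4) ≈ 0.8961

f''(x) = -5*sin(x) - 4*cos(x)
Second-derivative test at each critical point:
  f''(-2.2455) = 6.4031 > 0 → local minimum
  f''(0.8961) = -6.4031 < 0 → local maximum

Critical points: x = -pi + atan(5/4) ≈ -2.2455 (local minimum); x = atan(5/4) ≈ 0.8961 (local maximum)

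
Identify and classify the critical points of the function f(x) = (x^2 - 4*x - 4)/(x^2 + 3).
f'(x) = 2*(2*x^2 + 7*x - 6)/(x^4 + 6*x^2 + 9)

Solve f'(x) = 0:
  f'(x) = 2*(2*x^2 + 7*x - 6)/(x^2 + 3)^2; the denominator is positive wherever f is defined, so f'(x) = 0 ⇔ 4*x^2 + 14*x - 12 = 0.
  Factor: 4*x^2 + 14*x - 12 = 2*(2*x^2 + 7*x - 6); 2*x^2 + 7*x - 6 = 0 has no rational roots; quadratic formula: x = (-7 ± √97)/4.
  ⇒ x = -sqrt(97)/4 - 7/4 ≈ -4.2122, -7/4 + sqrt(97)/4 ≈ 0.7122

f''(x) = 2*(-4*x^3 - 21*x^2 + 36*x + 21)/(x^6 + 9*x^4 + 27*x^2 + 27)
Second-derivative test at each critical point:
  f''(-4.2122) = -0.0458 < 0 → local maximum
  f''(0.7122) = 1.6013 > 0 → local minimum

Critical points: x = -sqrt(97)/4 - 7/4 ≈ -4.2122 (local maximum); x = -7/4 + sqrt(97)/4 ≈ 0.7122 (local minimum)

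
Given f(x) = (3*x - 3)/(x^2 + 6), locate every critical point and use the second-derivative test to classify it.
f'(x) = 3*(x^2 - 2*x*(x - 1) + 6)/(x^2 + 6)^2

Solve f'(x) = 0:
  f'(x) = -3*(x^2 - 2*x - 6)/(x^2 + 6)^2; the denominator is positive wherever f is defined, so f'(x) = 0 ⇔ -3*x^2 + 6*x + 18 = 0.
  Factor: -3*x^2 + 6*x + 18 = -3*(x^2 - 2*x - 6); x^2 - 2*x - 6 = 0 has no rational roots; quadratic formula: x = (2 ± √28)/2.
  ⇒ x = 1 - sqrt(7) ≈ -1.6458, 1 + sqrt(7) ≈ 3.6458

f''(x) = 6*(4*x^2*(x - 1) + (1 - 3*x)*(x^2 + 6))/(x^2 + 6)^3
Second-derivative test at each critical point:
  f''(-1.6458) = 0.2093 > 0 → local minimum
  f''(3.6458) = -0.0427 < 0 → local maximum

Critical points: x = 1 - sqrt(7) ≈ -1.6458 (local minimum); x = 1 + sqrt(7) ≈ 3.6458 (local maximum)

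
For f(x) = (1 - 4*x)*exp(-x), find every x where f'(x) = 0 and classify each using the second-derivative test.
f'(x) = (4*x - 5)*exp(-x)

Solve f'(x) = 0:
  f'(x) = (4*x - 5)·exp(-x) and exp(-x) > 0 for every x, so f'(x) = 0 ⇔ 4*x - 5 = 0.
  4*x - 5 = 0.
  ⇒ x = 5/4

f''(x) = (9 - 4*x)*exp(-x)
Second-derivative test at each critical point:
  f''(5/4) = 1.1460 > 0 → local minimum

Critical points: x = 5/4 (local minimum)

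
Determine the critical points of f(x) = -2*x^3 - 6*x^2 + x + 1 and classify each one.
f'(x) = -6*x^2 - 12*x + 1

Solve f'(x) = 0:
  6*x^2 + 12*x - 1 = 0 has no rational roots; quadratic formula: x = (-12 ± √168)/12.
  ⇒ x = -sqrt(42)/6 - 1 ≈ -2.0801, -1 + sqrt(42)/6 ≈ 0.0801

f''(x) = -12*x - 12
Second-derivative test at each critical point:
  f''(-2.0801) = 12.9615 > 0 → local minimum
  f''(0.0801) = -12.9615 < 0 → local maximum

Critical points: x = -sqrt(42)/6 - 1 ≈ -2.0801 (local minimum); x = -1 + sqrt(42)/6 ≈ 0.0801 (local maximum)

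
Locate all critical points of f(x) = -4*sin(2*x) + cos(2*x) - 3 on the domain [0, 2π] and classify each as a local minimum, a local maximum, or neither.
f'(x) = -2*sin(2*x) - 8*cos(2*x)

Solve f'(x) = 0 on [0, 2π]:
  f'(x) = 0 ⇔ -4*cos(2*x) = sin(2*x) ⇔ tan(2*x) = -4, i.e. 2*x = arctan(-4) + nπ; keep the solutions lying in [0, 2π].
  ⇒ x = -atan(4)/2 + pi/2 ≈ 0.9079, pi - atan(4)/2 ≈ 2.4787, -atan(4)/2 + 3*pi/2 ≈ 4.0495, -atan(4)/2 + 2*pi ≈ 5.6203

f''(x) = 16*sin(2*x) - 4*cos(2*x)
Second-derivative test at each critical point:
  f''(0.9079) = 16.4924 > 0 → local minimum
  f''(2.4787) = -16.4924 < 0 → local maximum
  f''(4.0495) = 16.4924 > 0 → local minimum
  f''(5.6203) = -16.4924 < 0 → local maximum

Critical points: x = -atan(4)/2 + pi/2 ≈ 0.9079 (local minimum); x = pi - atan(4)/2 ≈ 2.4787 (local maximum); x = -atan(4)/2 + 3*pi/2 ≈ 4.0495 (local minimum); x = -atan(4)/2 + 2*pi ≈ 5.6203 (local maximum)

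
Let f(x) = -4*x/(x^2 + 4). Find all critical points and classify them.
f'(x) = 4*(x^2 - 4)/(x^2 + 4)^2

Solve f'(x) = 0:
  f'(x) = 4*(x - 2)*(x + 2)/(x^2 + 4)^2; the denominator is positive wherever f is defined, so f'(x) = 0 ⇔ 4*x^2 - 16 = 0.
  Factor: 4*x^2 - 16 = 4*(x - 2)*(x + 2) = 0.
  ⇒ x = -2, 2

f''(x) = 8*x*(12 - x^2)/(x^2 + 4)^3
Second-derivative test at each critical point:
  f''(-2) = -1/4 < 0 → local maximum
  f''(2) = 1/4 > 0 → local minimum

Critical points: x = -2 (local maximum); x = 2 (local minimum)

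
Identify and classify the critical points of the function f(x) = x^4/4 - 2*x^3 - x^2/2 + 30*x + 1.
f'(x) = x^3 - 6*x^2 - x + 30

Solve f'(x) = 0:
  Factor: x^3 - 6*x^2 - x + 30 = (x - 5)*(x - 3)*(x + 2) = 0.
  ⇒ x = -2, 3, 5

f''(x) = 3*x^2 - 12*x - 1
Second-derivative test at each critical point:
  f''(-2) = 35 > 0 → local minimum
  f''(3) = -10 < 0 → local maximum
  f''(5) = 14 > 0 → local minimum

Critical points: x = -2 (local minimum); x = 3 (local maximum); x = 5 (local minimum)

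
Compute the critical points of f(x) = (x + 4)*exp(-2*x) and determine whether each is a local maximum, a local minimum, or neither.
f'(x) = (-2*x - 7)*exp(-2*x)

Solve f'(x) = 0:
  f'(x) = (-2*x - 7)·exp(-2*x) and exp(-2*x) > 0 for every x, so f'(x) = 0 ⇔ -2*x - 7 = 0.
  -2*x - 7 = 0.
  ⇒ x = -7/2

f''(x) = 4*(x + 3)*exp(-2*x)
Second-derivative test at each critical point:
  f''(-7/2) = -2193.2663 < 0 → local maximum

Critical points: x = -7/2 (local maximum)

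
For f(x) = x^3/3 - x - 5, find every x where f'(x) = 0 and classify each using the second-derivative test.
f'(x) = x^2 - 1

Solve f'(x) = 0:
  Factor: x^2 - 1 = (x - 1)*(x + 1) = 0.
  ⇒ x = -1, 1

f''(x) = 2*x
Second-derivative test at each critical point:
  f''(-1) = -2 < 0 → local maximum
  f''(1) = 2 > 0 → local minimum

Critical points: x = -1 (local maximum); x = 1 (local minimum)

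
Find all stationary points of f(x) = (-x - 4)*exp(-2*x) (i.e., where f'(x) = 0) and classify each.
f'(x) = (2*x + 7)*exp(-2*x)

Solve f'(x) = 0:
  f'(x) = (2*x + 7)·exp(-2*x) and exp(-2*x) > 0 for every x, so f'(x) = 0 ⇔ 2*x + 7 = 0.
  2*x + 7 = 0.
  ⇒ x = -7/2

f''(x) = 4*(-x - 3)*exp(-2*x)
Second-derivative test at each critical point:
  f''(-7/2) = 2193.2663 > 0 → local minimum

Critical points: x = -7/2 (local minimum)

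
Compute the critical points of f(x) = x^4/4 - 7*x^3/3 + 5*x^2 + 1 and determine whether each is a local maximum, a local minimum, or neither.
f'(x) = x*(x^2 - 7*x + 10)

Solve f'(x) = 0:
  Factor: x^3 - 7*x^2 + 10*x = x*(x - 5)*(x - 2) = 0.
  ⇒ x = 0, 2, 5

f''(x) = 3*x^2 - 14*x + 10
Second-derivative test at each critical point:
  f''(0) = 10 > 0 → local minimum
  f''(2) = -6 < 0 → local maximum
  f''(5) = 15 > 0 → local minimum

Critical points: x = 0 (local minimum); x = 2 (local maximum); x = 5 (local minimum)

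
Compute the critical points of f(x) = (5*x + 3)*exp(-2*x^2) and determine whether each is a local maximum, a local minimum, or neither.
f'(x) = (-4*x*(5*x + 3) + 5)*exp(-2*x^2)

Solve f'(x) = 0:
  f'(x) = (-20*x^2 - 12*x + 5)·exp(-2*x^2) and exp(-2*x^2) > 0 for every x, so f'(x) = 0 ⇔ -20*x^2 - 12*x + 5 = 0.
  20*x^2 + 12*x - 5 = 0 has no rational roots; quadratic formula: x = (-12 ± √544)/40.
  ⇒ x = -sqrt(34)/10 - 3/10 ≈ -0.8831, -3/10 + sqrt(34)/10 ≈ 0.2831

f''(x) = 4*(4*x^2*(5*x + 3) - 15*x - 3)*exp(-2*x^2)
Second-derivative test at each critical point:
  f''(-0.8831) = 4.9026 > 0 → local minimum
  f''(0.2831) = -19.8696 < 0 → local maximum

Critical points: x = -sqrt(34)/10 - 3/10 ≈ -0.8831 (local minimum); x = -3/10 + sqrt(34)/10 ≈ 0.2831 (local maximum)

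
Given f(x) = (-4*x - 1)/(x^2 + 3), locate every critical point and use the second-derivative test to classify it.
f'(x) = 2*(2*x^2 + x - 6)/(x^4 + 6*x^2 + 9)

Solve f'(x) = 0:
  f'(x) = 2*(x + 2)*(2*x - 3)/(x^2 + 3)^2; the denominator is positive wherever f is defined, so f'(x) = 0 ⇔ 4*x^2 + 2*x - 12 = 0.
  Factor: 4*x^2 + 2*x - 12 = 2*(x + 2)*(2*x - 3) = 0.
  ⇒ x = -2, 3/2

f''(x) = 2*(-4*x^2*(4*x + 1) + (12*x + 1)*(x^2 + 3))/(x^2 + 3)^3
Second-derivative test at each critical point:
  f''(-2) = -2/7 < 0 → local maximum
  f''(3/2) = 32/63 > 0 → local minimum

Critical points: x = -2 (local maximum); x = 3/2 (local minimum)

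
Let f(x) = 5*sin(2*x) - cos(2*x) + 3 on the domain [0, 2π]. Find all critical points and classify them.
f'(x) = 2*sin(2*x) + 10*cos(2*x)

Solve f'(x) = 0 on [0, 2π]:
  f'(x) = 0 ⇔ 5*cos(2*x) = -sin(2*x) ⇔ tan(2*x) = -5, i.e. 2*x = arctan(-5) + nπ; keep the solutions lying in [0, 2π].
  ⇒ x = -atan(5)/2 + pi/2 ≈ 0.8841, pi - atan(5)/2 ≈ 2.4549, -atan(5)/2 + 3*pi/2 ≈ 4.0257, -atan(5)/2 + 2*pi ≈ 5.5965

f''(x) = -20*sin(2*x) + 4*cos(2*x)
Second-derivative test at each critical point:
  f''(0.8841) = -20.3961 < 0 → local maximum
  f''(2.4549) = 20.3961 > 0 → local minimum
  f''(4.0257) = -20.3961 < 0 → local maximum
  f''(5.5965) = 20.3961 > 0 → local minimum

Critical points: x = -atan(5)/2 + pi/2 ≈ 0.8841 (local maximum); x = pi - atan(5)/2 ≈ 2.4549 (local minimum); x = -atan(5)/2 + 3*pi/2 ≈ 4.0257 (local maximum); x = -atan(5)/2 + 2*pi ≈ 5.5965 (local minimum)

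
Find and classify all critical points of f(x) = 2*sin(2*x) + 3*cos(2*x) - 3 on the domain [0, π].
f'(x) = -6*sin(2*x) + 4*cos(2*x)

Solve f'(x) = 0 on [0, π]:
  f'(x) = 0 ⇔ 2*cos(2*x) = 3*sin(2*x) ⇔ tan(2*x) = 2/3, i.e. 2*x = arctan(2/3) + nπ; keep the solutions lying in [0, π].
  ⇒ x = atan(2/3)/2 ≈ 0.2940, atan(2/3)/2 + pi/2 ≈ 1.8648

f''(x) = -8*sin(2*x) - 12*cos(2*x)
Second-derivative test at each critical point:
  f''(0.2940) = -14.4222 < 0 → local maximum
  f''(1.8648) = 14.4222 > 0 → local minimum

Critical points: x = atan(2/3)/2 ≈ 0.2940 (local maximum); x = atan(2/3)/2 + pi/2 ≈ 1.8648 (local minimum)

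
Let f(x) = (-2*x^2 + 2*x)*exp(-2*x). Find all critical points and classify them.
f'(x) = 2*(2*x^2 - 4*x + 1)*exp(-2*x)

Solve f'(x) = 0:
  f'(x) = (4*x^2 - 8*x + 2)·exp(-2*x) and exp(-2*x) > 0 for every x, so f'(x) = 0 ⇔ 4*x^2 - 8*x + 2 = 0.
  Factor: 4*x^2 - 8*x + 2 = 2*(2*x^2 - 4*x + 1); 2*x^2 - 4*x + 1 = 0 has no rational roots; quadratic formula: x = (4 ± √8)/4.
  ⇒ x = 1 - sqrt(2)/2 ≈ 0.2929, sqrt(2)/2 + 1 ≈ 1.7071

f''(x) = 4*(-2*x^2 + 6*x - 3)*exp(-2*x)
Second-derivative test at each critical point:
  f''(0.2929) = -3.1490 < 0 → local maximum
  f''(1.7071) = 0.1861 > 0 → local minimum

Critical points: x = 1 - sqrt(2)/2 ≈ 0.2929 (local maximum); x = sqrt(2)/2 + 1 ≈ 1.7071 (local minimum)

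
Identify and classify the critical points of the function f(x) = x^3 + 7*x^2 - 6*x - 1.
f'(x) = 3*x^2 + 14*x - 6

Solve f'(x) = 0:
  3*x^2 + 14*x - 6 = 0 has no rational roots; quadratic formula: x = (-14 ± √268)/6.
  ⇒ x = -sqrt(67)/3 - 7/3 ≈ -5.0618, -7/3 + sqrt(67)/3 ≈ 0.3951

f''(x) = 6*x + 14
Second-derivative test at each critical point:
  f''(-5.0618) = -16.3707 < 0 → local maximum
  f''(0.3951) = 16.3707 > 0 → local minimum

Critical points: x = -sqrt(67)/3 - 7/3 ≈ -5.0618 (local maximum); x = -7/3 + sqrt(67)/3 ≈ 0.3951 (local minimum)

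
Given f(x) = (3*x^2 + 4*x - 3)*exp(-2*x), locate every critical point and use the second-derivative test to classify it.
f'(x) = 2*(-3*x^2 - x + 5)*exp(-2*x)

Solve f'(x) = 0:
  f'(x) = (-6*x^2 - 2*x + 10)·exp(-2*x) and exp(-2*x) > 0 for every x, so f'(x) = 0 ⇔ -6*x^2 - 2*x + 10 = 0.
  Factor: -6*x^2 - 2*x + 10 = -2*(3*x^2 + x - 5); 3*x^2 + x - 5 = 0 has no rational roots; quadratic formula: x = (-1 ± √61)/6.
  ⇒ x = -sqrt(61)/6 - 1/6 ≈ -1.4684, -1/6 + sqrt(61)/6 ≈ 1.1350

f''(x) = 2*(6*x^2 - 4*x - 11)*exp(-2*x)
Second-derivative test at each critical point:
  f''(-1.4684) = 294.5162 > 0 → local minimum
  f''(1.1350) = -1.6137 < 0 → local maximum

Critical points: x = -sqrt(61)/6 - 1/6 ≈ -1.4684 (local minimum); x = -1/6 + sqrt(61)/6 ≈ 1.1350 (local maximum)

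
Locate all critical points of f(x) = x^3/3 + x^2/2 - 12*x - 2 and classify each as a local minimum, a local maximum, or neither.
f'(x) = x^2 + x - 12

Solve f'(x) = 0:
  Factor: x^2 + x - 12 = (x - 3)*(x + 4) = 0.
  ⇒ x = -4, 3

f''(x) = 2*x + 1
Second-derivative test at each critical point:
  f''(-4) = -7 < 0 → local maximum
  f''(3) = 7 > 0 → local minimum

Critical points: x = -4 (local maximum); x = 3 (local minimum)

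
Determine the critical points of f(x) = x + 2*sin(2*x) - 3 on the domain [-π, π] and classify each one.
f'(x) = 4*cos(2*x) + 1

Solve f'(x) = 0 on [-π, π]:
  f'(x) = 0 ⇔ cos(2*x) = -1/4, i.e. 2*x = ±arccos(-1/4) + 2nπ; keep the solutions lying in [-π, π].
  ⇒ x = -pi + acos(-1/4)/2 ≈ -2.2299, -acos(-1/4)/2 ≈ -0.9117, acos(-1/4)/2 ≈ 0.9117, pi - acos(-1/4)/2 ≈ 2.2299

f''(x) = -8*sin(2*x)
Second-derivative test at each critical point:
  f''(-2.2299) = -7.7460 < 0 → local maximum
  f''(-0.9117) = 7.7460 > 0 → local minimum
  f''(0.9117) = -7.7460 < 0 → local maximum
  f''(2.2299) = 7.7460 > 0 → local minimum

Critical points: x = -pi + acos(-1/4)/2 ≈ -2.2299 (local maximum); x = -acos(-1/4)/2 ≈ -0.9117 (local minimum); x = acos(-1/4)/2 ≈ 0.9117 (local maximum); x = pi - acos(-1/4)/2 ≈ 2.2299 (local minimum)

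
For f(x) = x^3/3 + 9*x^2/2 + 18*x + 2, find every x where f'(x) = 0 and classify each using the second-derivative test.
f'(x) = x^2 + 9*x + 18

Solve f'(x) = 0:
  Factor: x^2 + 9*x + 18 = (x + 3)*(x + 6) = 0.
  ⇒ x = -6, -3

f''(x) = 2*x + 9
Second-derivative test at each critical point:
  f''(-6) = -3 < 0 → local maximum
  f''(-3) = 3 > 0 → local minimum

Critical points: x = -6 (local maximum); x = -3 (local minimum)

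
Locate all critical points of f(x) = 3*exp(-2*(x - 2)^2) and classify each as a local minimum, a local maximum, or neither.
f'(x) = 12*(2 - x)*exp(-2*(x - 2)^2)

Solve f'(x) = 0:
  f'(x) = (24 - 12*x)·exp(-2*(x - 2)^2) and exp(-2*(x - 2)^2) > 0 for every x, so f'(x) = 0 ⇔ 24 - 12*x = 0.
  Factor: 24 - 12*x = -12*(x - 2) = 0.
  ⇒ x = 2

f''(x) = 12*(4*(x - 2)^2 - 1)*exp(-2*(x - 2)^2)
Second-derivative test at each critical point:
  f''(2) = -12 < 0 → local maximum

Critical points: x = 2 (local maximum)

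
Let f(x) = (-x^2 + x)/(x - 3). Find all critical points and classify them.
f'(x) = (-x^2 + 6*x - 3)/(x^2 - 6*x + 9)

Solve f'(x) = 0:
  f'(x) = -(x^2 - 6*x + 3)/(x - 3)^2; the denominator is positive wherever f is defined, so f'(x) = 0 ⇔ -x^2 + 6*x - 3 = 0.
  x^2 - 6*x + 3 = 0 has no rational roots; quadratic formula: x = (6 ± √24)/2.
  ⇒ x = 3 - sqrt(6) ≈ 0.5505, sqrt(6) + 3 ≈ 5.4495

f''(x) = -12/(x^3 - 9*x^2 + 27*x - 27)
Second-derivative test at each critical point:
  f''(0.5505) = 0.8165 > 0 → local minimum
  f''(5.4495) = -0.8165 < 0 → local maximum

Critical points: x = 3 - sqrt(6) ≈ 0.5505 (local minimum); x = sqrt(6) + 3 ≈ 5.4495 (local maximum)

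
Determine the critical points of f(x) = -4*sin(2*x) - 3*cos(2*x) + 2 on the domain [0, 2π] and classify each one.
f'(x) = 6*sin(2*x) - 8*cos(2*x)

Solve f'(x) = 0 on [0, 2π]:
  f'(x) = 0 ⇔ -4*cos(2*x) = -3*sin(2*x) ⇔ tan(2*x) = 4/3, i.e. 2*x = arctan(4/3) + nπ; keep the solutions lying in [0, 2π].
  ⇒ x = atan(4/3)/2 ≈ 0.4636, atan(4/3)/2 + pi/2 ≈ 2.0344, atan(4/3)/2 + pi ≈ 3.6052, atan(4/3)/2 + 3*pi/2 ≈ 5.1760

f''(x) = 16*sin(2*x) + 12*cos(2*x)
Second-derivative test at each critical point:
  f''(0.4636) = 20 > 0 → local minimum
  f''(2.0344) = -20 < 0 → local maximum
  f''(3.6052) = 20 > 0 → local minimum
  f''(5.1760) = -20 < 0 → local maximum

Critical points: x = atan(4/3)/2 ≈ 0.4636 (local minimum); x = atan(4/3)/2 + pi/2 ≈ 2.0344 (local maximum); x = atan(4/3)/2 + pi ≈ 3.6052 (local minimum); x = atan(4/3)/2 + 3*pi/2 ≈ 5.1760 (local maximum)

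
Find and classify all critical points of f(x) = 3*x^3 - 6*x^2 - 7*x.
f'(x) = 9*x^2 - 12*x - 7

Solve f'(x) = 0:
  9*x^2 - 12*x - 7 = 0 has no rational roots; quadratic formula: x = (12 ± √396)/18.
  ⇒ x = 2/3 - sqrt(11)/3 ≈ -0.4389, 2/3 + sqrt(11)/3 ≈ 1.7722

f''(x) = 18*x - 12
Second-derivative test at each critical point:
  f''(-0.4389) = -19.8997 < 0 → local maximum
  f''(1.7722) = 19.8997 > 0 → local minimum

Critical points: x = 2/3 - sqrt(11)/3 ≈ -0.4389 (local maximum); x = 2/3 + sqrt(11)/3 ≈ 1.7722 (local minimum)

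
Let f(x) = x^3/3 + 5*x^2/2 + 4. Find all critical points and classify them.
f'(x) = x*(x + 5)

Solve f'(x) = 0:
  Factor: x^2 + 5*x = x*(x + 5) = 0.
  ⇒ x = -5, 0

f''(x) = 2*x + 5
Second-derivative test at each critical point:
  f''(-5) = -5 < 0 → local maximum
  f''(0) = 5 > 0 → local minimum

Critical points: x = -5 (local maximum); x = 0 (local minimum)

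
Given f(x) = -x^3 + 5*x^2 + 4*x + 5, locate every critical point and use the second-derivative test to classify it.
f'(x) = -3*x^2 + 10*x + 4

Solve f'(x) = 0:
  3*x^2 - 10*x - 4 = 0 has no rational roots; quadratic formula: x = (10 ± √148)/6.
  ⇒ x = 5/3 - sqrt(37)/3 ≈ -0.3609, 5/3 + sqrt(37)/3 ≈ 3.6943

f''(x) = 10 - 6*x
Second-derivative test at each critical point:
  f''(-0.3609) = 12.1655 > 0 → local minimum
  f''(3.6943) = -12.1655 < 0 → local maximum

Critical points: x = 5/3 - sqrt(37)/3 ≈ -0.3609 (local minimum); x = 5/3 + sqrt(37)/3 ≈ 3.6943 (local maximum)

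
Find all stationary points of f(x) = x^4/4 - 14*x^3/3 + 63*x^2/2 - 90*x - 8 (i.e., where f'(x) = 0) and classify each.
f'(x) = x^3 - 14*x^2 + 63*x - 90

Solve f'(x) = 0:
  Factor: x^3 - 14*x^2 + 63*x - 90 = (x - 6)*(x - 5)*(x - 3) = 0.
  ⇒ x = 3, 5, 6

f''(x) = 3*x^2 - 28*x + 63
Second-derivative test at each critical point:
  f''(3) = 6 > 0 → local minimum
  f''(5) = -2 < 0 → local maximum
  f''(6) = 3 > 0 → local minimum

Critical points: x = 3 (local minimum); x = 5 (local maximum); x = 6 (local minimum)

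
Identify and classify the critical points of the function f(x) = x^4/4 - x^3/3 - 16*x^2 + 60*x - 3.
f'(x) = x^3 - x^2 - 32*x + 60

Solve f'(x) = 0:
  Factor: x^3 - x^2 - 32*x + 60 = (x - 5)*(x - 2)*(x + 6) = 0.
  ⇒ x = -6, 2, 5

f''(x) = 3*x^2 - 2*x - 32
Second-derivative test at each critical point:
  f''(-6) = 88 > 0 → local minimum
  f''(2) = -24 < 0 → local maximum
  f''(5) = 33 > 0 → local minimum

Critical points: x = -6 (local minimum); x = 2 (local maximum); x = 5 (local minimum)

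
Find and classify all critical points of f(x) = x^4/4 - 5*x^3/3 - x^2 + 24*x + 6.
f'(x) = x^3 - 5*x^2 - 2*x + 24

Solve f'(x) = 0:
  Factor: x^3 - 5*x^2 - 2*x + 24 = (x - 4)*(x - 3)*(x + 2) = 0.
  ⇒ x = -2, 3, 4

f''(x) = 3*x^2 - 10*x - 2
Second-derivative test at each critical point:
  f''(-2) = 30 > 0 → local minimum
  f''(3) = -5 < 0 → local maximum
  f''(4) = 6 > 0 → local minimum

Critical points: x = -2 (local minimum); x = 3 (local maximum); x = 4 (local minimum)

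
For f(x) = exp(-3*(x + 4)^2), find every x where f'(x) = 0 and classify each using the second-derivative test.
f'(x) = 6*(-x - 4)*exp(-3*(x + 4)^2)

Solve f'(x) = 0:
  f'(x) = (-6*x - 24)·exp(-3*(x + 4)^2) and exp(-3*(x + 4)^2) > 0 for every x, so f'(x) = 0 ⇔ -6*x - 24 = 0.
  Factor: -6*x - 24 = -6*(x + 4) = 0.
  ⇒ x = -4

f''(x) = 6*(6*(x + 4)^2 - 1)*exp(-3*(x + 4)^2)
Second-derivative test at each critical point:
  f''(-4) = -6 < 0 → local maximum

Critical points: x = -4 (local maximum)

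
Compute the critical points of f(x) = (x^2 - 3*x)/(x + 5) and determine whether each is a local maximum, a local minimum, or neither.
f'(x) = (x^2 + 10*x - 15)/(x^2 + 10*x + 25)

Solve f'(x) = 0:
  f'(x) = (x^2 + 10*x - 15)/(x + 5)^2; the denominator is positive wherever f is defined, so f'(x) = 0 ⇔ x^2 + 10*x - 15 = 0.
  x^2 + 10*x - 15 = 0 has no rational roots; quadratic formula: x = (-10 ± √160)/2.
  ⇒ x = -2*sqrt(10) - 5 ≈ -11.3246, -5 + 2*sqrt(10) ≈ 1.3246

f''(x) = 80/(x^3 + 15*x^2 + 75*x + 125)
Second-derivative test at each critical point:
  f''(-11.3246) = -0.3162 < 0 → local maximum
  f''(1.3246) = 0.3162 > 0 → local minimum

Critical points: x = -2*sqrt(10) - 5 ≈ -11.3246 (local maximum); x = -5 + 2*sqrt(10) ≈ 1.3246 (local minimum)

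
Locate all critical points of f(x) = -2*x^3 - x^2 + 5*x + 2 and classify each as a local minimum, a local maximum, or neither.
f'(x) = -6*x^2 - 2*x + 5

Solve f'(x) = 0:
  6*x^2 + 2*x - 5 = 0 has no rational roots; quadratic formula: x = (-2 ± √124)/12.
  ⇒ x = -sqrt(31)/6 - 1/6 ≈ -1.0946, -1/6 + sqrt(31)/6 ≈ 0.7613

f''(x) = -12*x - 2
Second-derivative test at each critical point:
  f''(-1.0946) = 11.1355 > 0 → local minimum
  f''(0.7613) = -11.1355 < 0 → local maximum

Critical points: x = -sqrt(31)/6 - 1/6 ≈ -1.0946 (local minimum); x = -1/6 + sqrt(31)/6 ≈ 0.7613 (local maximum)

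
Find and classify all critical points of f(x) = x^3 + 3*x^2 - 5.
f'(x) = 3*x*(x + 2)

Solve f'(x) = 0:
  Factor: 3*x^2 + 6*x = 3*x*(x + 2) = 0.
  ⇒ x = -2, 0

f''(x) = 6*x + 6
Second-derivative test at each critical point:
  f''(-2) = -6 < 0 → local maximum
  f''(0) = 6 > 0 → local minimum

Critical points: x = -2 (local maximum); x = 0 (local minimum)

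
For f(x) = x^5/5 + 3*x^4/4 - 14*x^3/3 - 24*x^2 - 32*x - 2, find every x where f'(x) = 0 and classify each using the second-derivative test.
f'(x) = x^4 + 3*x^3 - 14*x^2 - 48*x - 32

Solve f'(x) = 0:
  Factor: x^4 + 3*x^3 - 14*x^2 - 48*x - 32 = (x - 4)*(x + 1)*(x + 2)*(x + 4) = 0.
  ⇒ x = -4, -2, -1, 4

f''(x) = 4*x^3 + 9*x^2 - 28*x - 48
Second-derivative test at each critical point:
  f''(-4) = -48 < 0 → local maximum
  f''(-2) = 12 > 0 → local minimum
  f''(-1) = -15 < 0 → local maximum
  f''(4) = 240 > 0 → local minimum

Critical points: x = -4 (local maximum); x = -2 (local minimum); x = -1 (local maximum); x = 4 (local minimum)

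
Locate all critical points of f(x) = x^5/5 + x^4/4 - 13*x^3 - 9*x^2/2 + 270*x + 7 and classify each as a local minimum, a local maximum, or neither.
f'(x) = x^4 + x^3 - 39*x^2 - 9*x + 270

Solve f'(x) = 0:
  Factor: x^4 + x^3 - 39*x^2 - 9*x + 270 = (x - 5)*(x - 3)*(x + 3)*(x + 6) = 0.
  ⇒ x = -6, -3, 3, 5

f''(x) = 4*x^3 + 3*x^2 - 78*x - 9
Second-derivative test at each critical point:
  f''(-6) = -297 < 0 → local maximum
  f''(-3) = 144 > 0 → local minimum
  f''(3) = -108 < 0 → local maximum
  f''(5) = 176 > 0 → local minimum

Critical points: x = -6 (local maximum); x = -3 (local minimum); x = 3 (local maximum); x = 5 (local minimum)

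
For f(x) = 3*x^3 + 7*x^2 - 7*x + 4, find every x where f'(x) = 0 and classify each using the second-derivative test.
f'(x) = 9*x^2 + 14*x - 7

Solve f'(x) = 0:
  9*x^2 + 14*x - 7 = 0 has no rational roots; quadratic formula: x = (-14 ± √448)/18.
  ⇒ x = -4*sqrt(7)/9 - 7/9 ≈ -1.9537, -7/9 + 4*sqrt(7)/9 ≈ 0.3981

f''(x) = 18*x + 14
Second-derivative test at each critical point:
  f''(-1.9537) = -21.1660 < 0 → local maximum
  f''(0.3981) = 21.1660 > 0 → local minimum

Critical points: x = -4*sqrt(7)/9 - 7/9 ≈ -1.9537 (local maximum); x = -7/9 + 4*sqrt(7)/9 ≈ 0.3981 (local minimum)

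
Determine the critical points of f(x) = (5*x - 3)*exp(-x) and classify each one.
f'(x) = (8 - 5*x)*exp(-x)

Solve f'(x) = 0:
  f'(x) = (8 - 5*x)·exp(-x) and exp(-x) > 0 for every x, so f'(x) = 0 ⇔ 8 - 5*x = 0.
  8 - 5*x = 0.
  ⇒ x = 8/5

f''(x) = (5*x - 13)*exp(-x)
Second-derivative test at each critical point:
  f''(8/5) = -1.0095 < 0 → local maximum

Critical points: x = 8/5 (local maximum)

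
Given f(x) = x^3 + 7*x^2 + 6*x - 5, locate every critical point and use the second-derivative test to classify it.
f'(x) = 3*x^2 + 14*x + 6

Solve f'(x) = 0:
  3*x^2 + 14*x + 6 = 0 has no rational roots; quadratic formula: x = (-14 ± √124)/6.
  ⇒ x = -7/3 - sqrt(31)/3 ≈ -4.1893, -7/3 + sqrt(31)/3 ≈ -0.4774

f''(x) = 6*x + 14
Second-derivative test at each critical point:
  f''(-4.1893) = -11.1355 < 0 → local maximum
  f''(-0.4774) = 11.1355 > 0 → local minimum

Critical points: x = -7/3 - sqrt(31)/3 ≈ -4.1893 (local maximum); x = -7/3 + sqrt(31)/3 ≈ -0.4774 (local minimum)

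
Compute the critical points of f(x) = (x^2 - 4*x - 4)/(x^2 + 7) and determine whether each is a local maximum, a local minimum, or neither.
f'(x) = 2*(2*x^2 + 11*x - 14)/(x^4 + 14*x^2 + 49)

Solve f'(x) = 0:
  f'(x) = 2*(2*x^2 + 11*x - 14)/(x^2 + 7)^2; the denominator is positive wherever f is defined, so f'(x) = 0 ⇔ 4*x^2 + 22*x - 28 = 0.
  Factor: 4*x^2 + 22*x - 28 = 2*(2*x^2 + 11*x - 14); 2*x^2 + 11*x - 14 = 0 has no rational roots; quadratic formula: x = (-11 ± √233)/4.
  ⇒ x = -sqrt(233)/4 - 11/4 ≈ -6.5661, -11/4 + sqrt(233)/4 ≈ 1.0661

f''(x) = 2*(-4*x^3 - 33*x^2 + 84*x + 77)/(x^6 + 21*x^4 + 147*x^2 + 343)
Second-derivative test at each critical point:
  f''(-6.5661) = -0.0122 < 0 → local maximum
  f''(1.0661) = 0.4611 > 0 → local minimum

Critical points: x = -sqrt(233)/4 - 11/4 ≈ -6.5661 (local maximum); x = -11/4 + sqrt(233)/4 ≈ 1.0661 (local minimum)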